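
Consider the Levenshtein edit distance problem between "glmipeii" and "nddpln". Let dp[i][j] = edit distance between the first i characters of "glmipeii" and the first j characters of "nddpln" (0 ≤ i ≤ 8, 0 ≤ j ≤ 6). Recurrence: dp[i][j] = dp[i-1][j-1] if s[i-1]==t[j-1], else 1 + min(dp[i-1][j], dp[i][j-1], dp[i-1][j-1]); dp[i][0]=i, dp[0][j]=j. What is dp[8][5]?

7

   ''  n  d  d  p  l  n
''  0  1  2  3  4  5  6
 g  1  1  2  3  4  5  6
 l  2  2  2  3  4  4  5
 m  3  3  3  3  4  5  5
 i  4  4  4  4  4  5  6
 p  5  5  5  5  4  5  6
 e  6  6  6  6  5  5  6
 i  7  7  7  7  6  6  6
 i  8  8  8  8  7  7  7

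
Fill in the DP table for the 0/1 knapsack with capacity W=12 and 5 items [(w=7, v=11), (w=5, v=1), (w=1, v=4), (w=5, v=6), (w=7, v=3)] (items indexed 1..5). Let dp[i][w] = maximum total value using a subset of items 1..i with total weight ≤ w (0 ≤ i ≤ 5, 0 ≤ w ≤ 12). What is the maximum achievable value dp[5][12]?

17

i\w   0   1   2   3   4   5   6   7   8   9  10  11  12
  0   0   0   0   0   0   0   0   0   0   0   0   0   0
  1   0   0   0   0   0   0   0  11  11  11  11  11  11
  2   0   0   0   0   0   1   1  11  11  11  11  11  12
  3   0   4   4   4   4   4   5  11  15  15  15  15  15
  4   0   4   4   4   4   6  10  11  15  15  15  15  17
  5   0   4   4   4   4   6  10  11  15  15  15  15  17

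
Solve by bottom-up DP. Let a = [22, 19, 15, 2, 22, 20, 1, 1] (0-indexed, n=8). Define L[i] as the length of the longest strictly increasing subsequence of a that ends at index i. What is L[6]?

1

   i    0    1    2    3    4    5    6    7
a[i]   22   19   15    2   22   20    1    1
L[i]    1    1    1    1    2    2    1    1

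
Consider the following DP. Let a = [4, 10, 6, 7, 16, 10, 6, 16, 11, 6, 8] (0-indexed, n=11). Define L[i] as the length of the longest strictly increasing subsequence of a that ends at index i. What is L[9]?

2

   i    0    1    2    3    4    5    6    7    8    9   10
a[i]    4   10    6    7   16   10    6   16   11    6    8
L[i]    1    2    2    3    4    4    2    5    5    2    4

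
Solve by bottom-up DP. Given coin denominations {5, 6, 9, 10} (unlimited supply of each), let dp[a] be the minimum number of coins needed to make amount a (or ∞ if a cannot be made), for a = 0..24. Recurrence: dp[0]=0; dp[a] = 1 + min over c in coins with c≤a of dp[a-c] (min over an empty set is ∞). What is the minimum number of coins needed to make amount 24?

3

 a  0  1  2  3  4  5  6  7  8  9 10 11 12 13 14 15 16 17 18 19 20 21 22 23 24
dp  0  -  -  -  -  1  1  -  -  1  1  2  2  -  2  2  2  3  2  2  2  3  3  3  3
(- denotes ∞ / unreachable)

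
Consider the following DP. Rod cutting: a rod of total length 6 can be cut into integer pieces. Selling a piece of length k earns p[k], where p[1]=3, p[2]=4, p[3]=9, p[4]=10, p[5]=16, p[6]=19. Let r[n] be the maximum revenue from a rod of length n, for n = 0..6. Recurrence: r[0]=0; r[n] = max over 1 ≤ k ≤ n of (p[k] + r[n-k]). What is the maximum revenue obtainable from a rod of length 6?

19

   n    0    1    2    3    4    5    6
r[n]    0    3    6    9   12   16   19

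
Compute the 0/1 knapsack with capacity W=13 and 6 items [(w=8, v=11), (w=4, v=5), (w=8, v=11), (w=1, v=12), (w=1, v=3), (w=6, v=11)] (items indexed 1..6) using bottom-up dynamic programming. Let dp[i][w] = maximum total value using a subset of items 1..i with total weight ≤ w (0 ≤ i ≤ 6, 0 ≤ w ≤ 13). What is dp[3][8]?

i\w   0   1   2   3   4   5   6   7   8   9  10  11  12  13
  0   0   0   0   0   0   0   0   0   0   0   0   0   0   0
  1   0   0   0   0   0   0   0   0  11  11  11  11  11  11
  2   0   0   0   0   5   5   5   5  11  11  11  11  16  16
  3   0   0   0   0   5   5   5   5  11  11  11  11  16  16
  4   0  12  12  12  12  17  17  17  17  23  23  23  23  28
  5   0  12  15  15  15  17  20  20  20  23  26  26  26  28
  6   0  12  15  15  15  17  20  23  26  26  26  28  31  31

11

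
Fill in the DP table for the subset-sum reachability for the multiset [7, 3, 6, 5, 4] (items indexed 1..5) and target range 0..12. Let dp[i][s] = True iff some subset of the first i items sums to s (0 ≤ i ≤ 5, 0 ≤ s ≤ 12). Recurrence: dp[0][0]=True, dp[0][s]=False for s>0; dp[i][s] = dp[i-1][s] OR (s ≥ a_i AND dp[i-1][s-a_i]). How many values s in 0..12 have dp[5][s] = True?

i\s   0   1   2   3   4   5   6   7   8   9  10  11  12
  0   T   F   F   F   F   F   F   F   F   F   F   F   F
  1   T   F   F   F   F   F   F   T   F   F   F   F   F
  2   T   F   F   T   F   F   F   T   F   F   T   F   F
  3   T   F   F   T   F   F   T   T   F   T   T   F   F
  4   T   F   F   T   F   T   T   T   T   T   T   T   T
  5   T   F   F   T   T   T   T   T   T   T   T   T   T

11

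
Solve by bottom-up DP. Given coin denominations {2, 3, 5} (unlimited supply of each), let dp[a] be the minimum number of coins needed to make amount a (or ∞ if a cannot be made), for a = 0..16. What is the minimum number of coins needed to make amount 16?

4

 a  0  1  2  3  4  5  6  7  8  9 10 11 12 13 14 15 16
dp  0  -  1  1  2  1  2  2  2  3  2  3  3  3  4  3  4
(- denotes ∞ / unreachable)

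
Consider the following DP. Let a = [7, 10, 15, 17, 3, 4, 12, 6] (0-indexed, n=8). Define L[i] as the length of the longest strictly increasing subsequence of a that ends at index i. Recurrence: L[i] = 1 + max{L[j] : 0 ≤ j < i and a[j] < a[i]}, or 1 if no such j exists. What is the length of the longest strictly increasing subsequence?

   i    0    1    2    3    4    5    6    7
a[i]    7   10   15   17    3    4   12    6
L[i]    1    2    3    4    1    2    3    3

4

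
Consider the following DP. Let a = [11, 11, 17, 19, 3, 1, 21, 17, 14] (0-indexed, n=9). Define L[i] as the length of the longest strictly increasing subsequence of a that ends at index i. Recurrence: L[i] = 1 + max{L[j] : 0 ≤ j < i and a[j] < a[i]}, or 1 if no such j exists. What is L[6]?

   i    0    1    2    3    4    5    6    7    8
a[i]   11   11   17   19    3    1   21   17   14
L[i]    1    1    2    3    1    1    4    2    2

4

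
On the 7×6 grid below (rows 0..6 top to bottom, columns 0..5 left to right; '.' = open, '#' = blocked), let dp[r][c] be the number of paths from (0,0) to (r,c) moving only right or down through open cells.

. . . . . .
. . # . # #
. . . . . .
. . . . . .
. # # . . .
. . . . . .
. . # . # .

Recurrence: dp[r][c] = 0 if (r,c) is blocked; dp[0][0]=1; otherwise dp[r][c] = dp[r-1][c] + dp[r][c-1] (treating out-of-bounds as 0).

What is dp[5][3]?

r\c   0   1   2   3   4   5
  0   1   1   1   1   1   1
  1   1   2   0   1   0   0
  2   1   3   3   4   4   4
  3   1   4   7  11  15  19
  4   1   0   0  11  26  45
  5   1   1   1  12  38  83
  6   1   2   0  12   0  83

12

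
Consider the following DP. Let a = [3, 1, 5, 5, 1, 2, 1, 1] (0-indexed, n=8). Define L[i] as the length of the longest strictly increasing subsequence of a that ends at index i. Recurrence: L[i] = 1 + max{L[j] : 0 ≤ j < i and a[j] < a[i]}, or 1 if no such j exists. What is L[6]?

1

   i    0    1    2    3    4    5    6    7
a[i]    3    1    5    5    1    2    1    1
L[i]    1    1    2    2    1    2    1    1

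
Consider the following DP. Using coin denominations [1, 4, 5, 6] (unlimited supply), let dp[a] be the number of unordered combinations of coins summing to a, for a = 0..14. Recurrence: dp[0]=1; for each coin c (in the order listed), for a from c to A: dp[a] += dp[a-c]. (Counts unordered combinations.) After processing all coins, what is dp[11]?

after  coin     0     1     2     3     4     5     6     7     8     9    10    11    12    13    14
          1     1     1     1     1     1     1     1     1     1     1     1     1     1     1     1
          4     1     1     1     1     2     2     2     2     3     3     3     3     4     4     4
          5     1     1     1     1     2     3     3     3     4     5     6     6     7     8     9
          6     1     1     1     1     2     3     4     4     5     6     8     9    11    12    14

9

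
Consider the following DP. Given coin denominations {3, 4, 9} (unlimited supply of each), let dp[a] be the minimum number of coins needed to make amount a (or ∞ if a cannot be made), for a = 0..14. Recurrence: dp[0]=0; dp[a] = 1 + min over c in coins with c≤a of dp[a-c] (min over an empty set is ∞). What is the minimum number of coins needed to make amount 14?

4

 a  0  1  2  3  4  5  6  7  8  9 10 11 12 13 14
dp  0  -  -  1  1  -  2  2  2  1  3  3  2  2  4
(- denotes ∞ / unreachable)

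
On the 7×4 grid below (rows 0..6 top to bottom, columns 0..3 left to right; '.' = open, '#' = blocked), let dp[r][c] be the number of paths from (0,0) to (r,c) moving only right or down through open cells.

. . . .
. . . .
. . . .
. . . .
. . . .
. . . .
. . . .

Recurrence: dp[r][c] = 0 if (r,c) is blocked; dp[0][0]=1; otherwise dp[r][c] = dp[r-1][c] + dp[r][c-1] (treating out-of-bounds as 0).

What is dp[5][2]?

r\c   0   1   2   3
  0   1   1   1   1
  1   1   2   3   4
  2   1   3   6  10
  3   1   4  10  20
  4   1   5  15  35
  5   1   6  21  56
  6   1   7  28  84

21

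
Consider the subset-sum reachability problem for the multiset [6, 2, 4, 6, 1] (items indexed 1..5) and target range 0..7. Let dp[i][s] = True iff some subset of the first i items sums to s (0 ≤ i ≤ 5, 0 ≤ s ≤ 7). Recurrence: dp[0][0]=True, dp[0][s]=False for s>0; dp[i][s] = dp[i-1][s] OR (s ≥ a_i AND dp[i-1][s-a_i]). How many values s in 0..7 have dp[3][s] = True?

4

i\s   0   1   2   3   4   5   6   7
  0   T   F   F   F   F   F   F   F
  1   T   F   F   F   F   F   T   F
  2   T   F   T   F   F   F   T   F
  3   T   F   T   F   T   F   T   F
  4   T   F   T   F   T   F   T   F
  5   T   T   T   T   T   T   T   T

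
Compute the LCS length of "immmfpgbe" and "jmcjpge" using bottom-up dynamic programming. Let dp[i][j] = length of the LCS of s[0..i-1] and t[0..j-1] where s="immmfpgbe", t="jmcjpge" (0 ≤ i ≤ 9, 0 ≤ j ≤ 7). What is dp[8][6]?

3

   ''  j  m  c  j  p  g  e
''  0  0  0  0  0  0  0  0
 i  0  0  0  0  0  0  0  0
 m  0  0  1  1  1  1  1  1
 m  0  0  1  1  1  1  1  1
 m  0  0  1  1  1  1  1  1
 f  0  0  1  1  1  1  1  1
 p  0  0  1  1  1  2  2  2
 g  0  0  1  1  1  2  3  3
 b  0  0  1  1  1  2  3  3
 e  0  0  1  1  1  2  3  4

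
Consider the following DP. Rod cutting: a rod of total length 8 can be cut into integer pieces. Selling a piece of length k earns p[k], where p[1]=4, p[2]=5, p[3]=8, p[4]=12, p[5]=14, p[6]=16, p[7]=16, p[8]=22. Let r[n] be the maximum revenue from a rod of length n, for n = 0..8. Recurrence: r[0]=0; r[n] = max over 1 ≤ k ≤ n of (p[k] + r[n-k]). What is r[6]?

   n    0    1    2    3    4    5    6    7    8
r[n]    0    4    8   12   16   20   24   28   32

24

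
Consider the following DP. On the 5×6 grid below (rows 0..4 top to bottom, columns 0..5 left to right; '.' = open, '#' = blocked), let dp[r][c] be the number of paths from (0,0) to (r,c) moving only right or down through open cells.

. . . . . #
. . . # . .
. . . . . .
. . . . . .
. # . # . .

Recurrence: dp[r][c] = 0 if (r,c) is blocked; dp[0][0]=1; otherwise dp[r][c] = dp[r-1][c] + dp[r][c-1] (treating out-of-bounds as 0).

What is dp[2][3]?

r\c   0   1   2   3   4   5
  0   1   1   1   1   1   0
  1   1   2   3   0   1   1
  2   1   3   6   6   7   8
  3   1   4  10  16  23  31
  4   1   0  10   0  23  54

6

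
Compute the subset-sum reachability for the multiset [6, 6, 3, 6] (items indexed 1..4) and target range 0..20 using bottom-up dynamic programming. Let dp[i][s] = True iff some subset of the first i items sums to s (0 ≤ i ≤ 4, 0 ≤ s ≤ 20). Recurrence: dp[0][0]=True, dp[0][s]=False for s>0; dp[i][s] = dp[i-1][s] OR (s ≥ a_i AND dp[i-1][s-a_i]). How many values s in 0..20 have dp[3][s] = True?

6

i\s   0   1   2   3   4   5   6   7   8   9  10  11  12  13  14  15  16  17  18  19  20
  0   T   F   F   F   F   F   F   F   F   F   F   F   F   F   F   F   F   F   F   F   F
  1   T   F   F   F   F   F   T   F   F   F   F   F   F   F   F   F   F   F   F   F   F
  2   T   F   F   F   F   F   T   F   F   F   F   F   T   F   F   F   F   F   F   F   F
  3   T   F   F   T   F   F   T   F   F   T   F   F   T   F   F   T   F   F   F   F   F
  4   T   F   F   T   F   F   T   F   F   T   F   F   T   F   F   T   F   F   T   F   F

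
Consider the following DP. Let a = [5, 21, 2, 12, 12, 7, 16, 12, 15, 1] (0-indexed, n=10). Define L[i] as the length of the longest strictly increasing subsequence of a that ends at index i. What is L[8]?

   i    0    1    2    3    4    5    6    7    8    9
a[i]    5   21    2   12   12    7   16   12   15    1
L[i]    1    2    1    2    2    2    3    3    4    1

4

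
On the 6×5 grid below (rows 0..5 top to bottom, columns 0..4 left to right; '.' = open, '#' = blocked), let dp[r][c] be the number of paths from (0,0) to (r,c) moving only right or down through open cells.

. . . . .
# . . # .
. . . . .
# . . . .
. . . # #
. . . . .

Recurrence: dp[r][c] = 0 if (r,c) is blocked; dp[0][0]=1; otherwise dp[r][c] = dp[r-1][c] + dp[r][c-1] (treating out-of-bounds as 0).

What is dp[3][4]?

11

r\c   0   1   2   3   4
  0   1   1   1   1   1
  1   0   1   2   0   1
  2   0   1   3   3   4
  3   0   1   4   7  11
  4   0   1   5   0   0
  5   0   1   6   6   6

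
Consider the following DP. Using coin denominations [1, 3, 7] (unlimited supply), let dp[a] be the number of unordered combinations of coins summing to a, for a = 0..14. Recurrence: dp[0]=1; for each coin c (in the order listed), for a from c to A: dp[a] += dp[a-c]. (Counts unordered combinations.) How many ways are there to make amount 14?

after  coin     0     1     2     3     4     5     6     7     8     9    10    11    12    13    14
          1     1     1     1     1     1     1     1     1     1     1     1     1     1     1     1
          3     1     1     1     2     2     2     3     3     3     4     4     4     5     5     5
          7     1     1     1     2     2     2     3     4     4     5     6     6     7     8     9

9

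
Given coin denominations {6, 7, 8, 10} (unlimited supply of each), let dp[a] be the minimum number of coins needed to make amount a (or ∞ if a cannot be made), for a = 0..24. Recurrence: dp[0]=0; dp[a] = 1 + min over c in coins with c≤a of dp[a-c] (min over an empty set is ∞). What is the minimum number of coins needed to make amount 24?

3

 a  0  1  2  3  4  5  6  7  8  9 10 11 12 13 14 15 16 17 18 19 20 21 22 23 24
dp  0  -  -  -  -  -  1  1  1  -  1  -  2  2  2  2  2  2  2  3  2  3  3  3  3
(- denotes ∞ / unreachable)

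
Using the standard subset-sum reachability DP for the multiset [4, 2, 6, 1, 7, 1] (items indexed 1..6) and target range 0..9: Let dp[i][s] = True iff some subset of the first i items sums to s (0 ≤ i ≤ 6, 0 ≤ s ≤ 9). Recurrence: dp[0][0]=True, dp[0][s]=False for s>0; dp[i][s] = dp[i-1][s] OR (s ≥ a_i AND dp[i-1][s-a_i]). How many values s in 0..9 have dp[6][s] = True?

i\s   0   1   2   3   4   5   6   7   8   9
  0   T   F   F   F   F   F   F   F   F   F
  1   T   F   F   F   T   F   F   F   F   F
  2   T   F   T   F   T   F   T   F   F   F
  3   T   F   T   F   T   F   T   F   T   F
  4   T   T   T   T   T   T   T   T   T   T
  5   T   T   T   T   T   T   T   T   T   T
  6   T   T   T   T   T   T   T   T   T   T

10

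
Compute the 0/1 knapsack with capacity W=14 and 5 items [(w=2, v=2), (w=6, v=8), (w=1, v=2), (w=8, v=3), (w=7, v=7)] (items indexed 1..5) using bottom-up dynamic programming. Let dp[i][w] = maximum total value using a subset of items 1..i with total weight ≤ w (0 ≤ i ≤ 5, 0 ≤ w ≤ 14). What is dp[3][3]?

i\w   0   1   2   3   4   5   6   7   8   9  10  11  12  13  14
  0   0   0   0   0   0   0   0   0   0   0   0   0   0   0   0
  1   0   0   2   2   2   2   2   2   2   2   2   2   2   2   2
  2   0   0   2   2   2   2   8   8  10  10  10  10  10  10  10
  3   0   2   2   4   4   4   8  10  10  12  12  12  12  12  12
  4   0   2   2   4   4   4   8  10  10  12  12  12  12  12  12
  5   0   2   2   4   4   4   8  10  10  12  12  12  12  15  17

4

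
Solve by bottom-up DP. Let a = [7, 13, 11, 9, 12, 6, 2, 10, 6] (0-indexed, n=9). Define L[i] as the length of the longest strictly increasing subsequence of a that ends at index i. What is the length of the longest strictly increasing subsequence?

3

   i    0    1    2    3    4    5    6    7    8
a[i]    7   13   11    9   12    6    2   10    6
L[i]    1    2    2    2    3    1    1    3    2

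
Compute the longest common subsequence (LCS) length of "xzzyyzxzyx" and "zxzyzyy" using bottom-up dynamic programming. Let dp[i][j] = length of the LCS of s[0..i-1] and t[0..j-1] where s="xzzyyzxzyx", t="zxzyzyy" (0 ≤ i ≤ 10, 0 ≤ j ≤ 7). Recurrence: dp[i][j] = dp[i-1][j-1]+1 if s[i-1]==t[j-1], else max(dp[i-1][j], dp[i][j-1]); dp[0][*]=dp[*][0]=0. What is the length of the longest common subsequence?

5

   ''  z  x  z  y  z  y  y
''  0  0  0  0  0  0  0  0
 x  0  0  1  1  1  1  1  1
 z  0  1  1  2  2  2  2  2
 z  0  1  1  2  2  3  3  3
 y  0  1  1  2  3  3  4  4
 y  0  1  1  2  3  3  4  5
 z  0  1  1  2  3  4  4  5
 x  0  1  2  2  3  4  4  5
 z  0  1  2  3  3  4  4  5
 y  0  1  2  3  4  4  5  5
 x  0  1  2  3  4  4  5  5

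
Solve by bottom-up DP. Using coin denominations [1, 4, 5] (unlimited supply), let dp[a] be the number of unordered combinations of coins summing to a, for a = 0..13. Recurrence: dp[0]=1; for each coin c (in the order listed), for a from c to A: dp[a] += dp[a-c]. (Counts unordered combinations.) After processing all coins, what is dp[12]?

after  coin     0     1     2     3     4     5     6     7     8     9    10    11    12    13
          1     1     1     1     1     1     1     1     1     1     1     1     1     1     1
          4     1     1     1     1     2     2     2     2     3     3     3     3     4     4
          5     1     1     1     1     2     3     3     3     4     5     6     6     7     8

7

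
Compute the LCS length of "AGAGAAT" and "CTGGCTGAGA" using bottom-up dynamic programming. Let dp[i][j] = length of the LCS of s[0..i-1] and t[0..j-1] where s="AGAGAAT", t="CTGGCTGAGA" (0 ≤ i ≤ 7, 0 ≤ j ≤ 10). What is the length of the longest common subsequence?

4

   ''  C  T  G  G  C  T  G  A  G  A
''  0  0  0  0  0  0  0  0  0  0  0
 A  0  0  0  0  0  0  0  0  1  1  1
 G  0  0  0  1  1  1  1  1  1  2  2
 A  0  0  0  1  1  1  1  1  2  2  3
 G  0  0  0  1  2  2  2  2  2  3  3
 A  0  0  0  1  2  2  2  2  3  3  4
 A  0  0  0  1  2  2  2  2  3  3  4
 T  0  0  1  1  2  2  3  3  3  3  4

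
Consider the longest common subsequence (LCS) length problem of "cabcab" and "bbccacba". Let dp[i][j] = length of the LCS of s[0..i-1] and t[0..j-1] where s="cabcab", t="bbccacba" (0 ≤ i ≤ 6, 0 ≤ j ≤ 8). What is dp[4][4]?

   ''  b  b  c  c  a  c  b  a
''  0  0  0  0  0  0  0  0  0
 c  0  0  0  1  1  1  1  1  1
 a  0  0  0  1  1  2  2  2  2
 b  0  1  1  1  1  2  2  3  3
 c  0  1  1  2  2  2  3  3  3
 a  0  1  1  2  2  3  3  3  4
 b  0  1  2  2  2  3  3  4  4

2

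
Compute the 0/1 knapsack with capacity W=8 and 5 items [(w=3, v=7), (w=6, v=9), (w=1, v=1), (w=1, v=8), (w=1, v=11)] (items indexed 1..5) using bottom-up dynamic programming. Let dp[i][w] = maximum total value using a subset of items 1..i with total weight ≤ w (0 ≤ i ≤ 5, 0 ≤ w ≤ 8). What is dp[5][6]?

27

i\w   0   1   2   3   4   5   6   7   8
  0   0   0   0   0   0   0   0   0   0
  1   0   0   0   7   7   7   7   7   7
  2   0   0   0   7   7   7   9   9   9
  3   0   1   1   7   8   8   9  10  10
  4   0   8   9   9  15  16  16  17  18
  5   0  11  19  20  20  26  27  27  28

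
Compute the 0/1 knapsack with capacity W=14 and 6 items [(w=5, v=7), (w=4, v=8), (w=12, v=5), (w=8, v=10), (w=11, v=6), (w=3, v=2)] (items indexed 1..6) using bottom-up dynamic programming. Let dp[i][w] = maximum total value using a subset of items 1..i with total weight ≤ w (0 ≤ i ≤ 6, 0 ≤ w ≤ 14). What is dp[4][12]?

18

i\w   0   1   2   3   4   5   6   7   8   9  10  11  12  13  14
  0   0   0   0   0   0   0   0   0   0   0   0   0   0   0   0
  1   0   0   0   0   0   7   7   7   7   7   7   7   7   7   7
  2   0   0   0   0   8   8   8   8   8  15  15  15  15  15  15
  3   0   0   0   0   8   8   8   8   8  15  15  15  15  15  15
  4   0   0   0   0   8   8   8   8  10  15  15  15  18  18  18
  5   0   0   0   0   8   8   8   8  10  15  15  15  18  18  18
  6   0   0   0   2   8   8   8  10  10  15  15  15  18  18  18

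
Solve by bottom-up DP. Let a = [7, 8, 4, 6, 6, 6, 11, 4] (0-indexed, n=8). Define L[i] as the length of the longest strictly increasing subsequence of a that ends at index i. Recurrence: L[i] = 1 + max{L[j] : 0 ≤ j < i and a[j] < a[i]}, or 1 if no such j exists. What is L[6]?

3

   i    0    1    2    3    4    5    6    7
a[i]    7    8    4    6    6    6   11    4
L[i]    1    2    1    2    2    2    3    1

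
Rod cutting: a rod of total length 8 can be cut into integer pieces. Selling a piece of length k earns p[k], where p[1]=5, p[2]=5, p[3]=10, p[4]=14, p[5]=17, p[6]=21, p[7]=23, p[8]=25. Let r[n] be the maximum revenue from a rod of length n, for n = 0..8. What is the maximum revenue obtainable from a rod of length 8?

   n    0    1    2    3    4    5    6    7    8
r[n]    0    5   10   15   20   25   30   35   40

40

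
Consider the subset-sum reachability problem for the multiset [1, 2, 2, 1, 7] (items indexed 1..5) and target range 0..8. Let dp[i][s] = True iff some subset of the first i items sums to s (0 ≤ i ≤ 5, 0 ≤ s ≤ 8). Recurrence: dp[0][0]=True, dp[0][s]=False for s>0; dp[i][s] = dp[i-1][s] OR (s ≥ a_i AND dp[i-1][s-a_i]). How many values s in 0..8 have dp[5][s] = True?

9

i\s   0   1   2   3   4   5   6   7   8
  0   T   F   F   F   F   F   F   F   F
  1   T   T   F   F   F   F   F   F   F
  2   T   T   T   T   F   F   F   F   F
  3   T   T   T   T   T   T   F   F   F
  4   T   T   T   T   T   T   T   F   F
  5   T   T   T   T   T   T   T   T   T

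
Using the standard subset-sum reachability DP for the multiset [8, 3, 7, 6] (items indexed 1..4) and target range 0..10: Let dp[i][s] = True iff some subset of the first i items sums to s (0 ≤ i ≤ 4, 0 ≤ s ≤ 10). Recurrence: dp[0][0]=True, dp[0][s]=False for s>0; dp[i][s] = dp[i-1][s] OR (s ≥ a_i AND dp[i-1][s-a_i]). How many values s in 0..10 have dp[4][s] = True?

i\s   0   1   2   3   4   5   6   7   8   9  10
  0   T   F   F   F   F   F   F   F   F   F   F
  1   T   F   F   F   F   F   F   F   T   F   F
  2   T   F   F   T   F   F   F   F   T   F   F
  3   T   F   F   T   F   F   F   T   T   F   T
  4   T   F   F   T   F   F   T   T   T   T   T

7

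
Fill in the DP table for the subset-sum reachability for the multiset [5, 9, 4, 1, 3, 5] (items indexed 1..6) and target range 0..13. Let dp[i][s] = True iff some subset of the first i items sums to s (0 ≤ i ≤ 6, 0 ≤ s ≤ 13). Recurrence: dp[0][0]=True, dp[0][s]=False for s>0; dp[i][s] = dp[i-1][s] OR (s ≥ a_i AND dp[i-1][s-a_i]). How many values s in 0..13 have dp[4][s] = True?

8

i\s   0   1   2   3   4   5   6   7   8   9  10  11  12  13
  0   T   F   F   F   F   F   F   F   F   F   F   F   F   F
  1   T   F   F   F   F   T   F   F   F   F   F   F   F   F
  2   T   F   F   F   F   T   F   F   F   T   F   F   F   F
  3   T   F   F   F   T   T   F   F   F   T   F   F   F   T
  4   T   T   F   F   T   T   T   F   F   T   T   F   F   T
  5   T   T   F   T   T   T   T   T   T   T   T   F   T   T
  6   T   T   F   T   T   T   T   T   T   T   T   T   T   T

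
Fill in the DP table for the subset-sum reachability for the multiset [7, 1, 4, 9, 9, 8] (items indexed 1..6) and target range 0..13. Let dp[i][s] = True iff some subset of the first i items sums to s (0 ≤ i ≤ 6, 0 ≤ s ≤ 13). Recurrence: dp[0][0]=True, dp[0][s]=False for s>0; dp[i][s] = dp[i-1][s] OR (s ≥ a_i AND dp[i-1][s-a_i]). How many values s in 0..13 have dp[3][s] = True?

i\s   0   1   2   3   4   5   6   7   8   9  10  11  12  13
  0   T   F   F   F   F   F   F   F   F   F   F   F   F   F
  1   T   F   F   F   F   F   F   T   F   F   F   F   F   F
  2   T   T   F   F   F   F   F   T   T   F   F   F   F   F
  3   T   T   F   F   T   T   F   T   T   F   F   T   T   F
  4   T   T   F   F   T   T   F   T   T   T   T   T   T   T
  5   T   T   F   F   T   T   F   T   T   T   T   T   T   T
  6   T   T   F   F   T   T   F   T   T   T   T   T   T   T

8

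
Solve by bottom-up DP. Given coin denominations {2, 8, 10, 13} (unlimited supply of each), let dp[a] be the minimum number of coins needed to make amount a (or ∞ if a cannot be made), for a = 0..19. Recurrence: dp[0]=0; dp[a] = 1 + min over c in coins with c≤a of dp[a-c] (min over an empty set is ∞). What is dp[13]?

1

 a  0  1  2  3  4  5  6  7  8  9 10 11 12 13 14 15 16 17 18 19
dp  0  -  1  -  2  -  3  -  1  -  1  -  2  1  3  2  2  3  2  4
(- denotes ∞ / unreachable)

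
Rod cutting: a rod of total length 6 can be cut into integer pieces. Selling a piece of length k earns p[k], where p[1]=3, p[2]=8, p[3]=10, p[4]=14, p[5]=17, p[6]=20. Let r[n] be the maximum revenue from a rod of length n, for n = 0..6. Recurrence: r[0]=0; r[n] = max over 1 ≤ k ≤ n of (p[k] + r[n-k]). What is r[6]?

   n    0    1    2    3    4    5    6
r[n]    0    3    8   11   16   19   24

24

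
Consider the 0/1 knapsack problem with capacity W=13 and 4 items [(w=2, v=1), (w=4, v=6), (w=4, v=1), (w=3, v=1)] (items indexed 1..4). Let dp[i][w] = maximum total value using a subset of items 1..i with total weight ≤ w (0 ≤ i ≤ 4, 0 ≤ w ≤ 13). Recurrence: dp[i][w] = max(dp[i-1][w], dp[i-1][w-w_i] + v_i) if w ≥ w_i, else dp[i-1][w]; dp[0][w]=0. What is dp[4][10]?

8

i\w   0   1   2   3   4   5   6   7   8   9  10  11  12  13
  0   0   0   0   0   0   0   0   0   0   0   0   0   0   0
  1   0   0   1   1   1   1   1   1   1   1   1   1   1   1
  2   0   0   1   1   6   6   7   7   7   7   7   7   7   7
  3   0   0   1   1   6   6   7   7   7   7   8   8   8   8
  4   0   0   1   1   6   6   7   7   7   8   8   8   8   9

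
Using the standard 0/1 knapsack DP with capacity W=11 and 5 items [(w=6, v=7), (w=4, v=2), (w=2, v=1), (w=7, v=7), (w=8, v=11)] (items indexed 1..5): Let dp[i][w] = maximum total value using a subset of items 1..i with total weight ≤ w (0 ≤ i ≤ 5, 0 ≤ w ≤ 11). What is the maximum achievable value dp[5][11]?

i\w   0   1   2   3   4   5   6   7   8   9  10  11
  0   0   0   0   0   0   0   0   0   0   0   0   0
  1   0   0   0   0   0   0   7   7   7   7   7   7
  2   0   0   0   0   2   2   7   7   7   7   9   9
  3   0   0   1   1   2   2   7   7   8   8   9   9
  4   0   0   1   1   2   2   7   7   8   8   9   9
  5   0   0   1   1   2   2   7   7  11  11  12  12

12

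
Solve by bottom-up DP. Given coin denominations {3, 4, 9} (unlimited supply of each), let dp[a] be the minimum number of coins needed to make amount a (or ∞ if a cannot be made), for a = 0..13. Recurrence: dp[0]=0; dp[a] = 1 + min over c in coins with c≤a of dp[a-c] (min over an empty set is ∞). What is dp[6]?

2

 a  0  1  2  3  4  5  6  7  8  9 10 11 12 13
dp  0  -  -  1  1  -  2  2  2  1  3  3  2  2
(- denotes ∞ / unreachable)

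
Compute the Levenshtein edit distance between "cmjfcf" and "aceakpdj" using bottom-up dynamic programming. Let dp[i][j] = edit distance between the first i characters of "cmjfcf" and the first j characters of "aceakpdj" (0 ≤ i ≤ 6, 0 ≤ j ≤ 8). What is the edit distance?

7

   ''  a  c  e  a  k  p  d  j
''  0  1  2  3  4  5  6  7  8
 c  1  1  1  2  3  4  5  6  7
 m  2  2  2  2  3  4  5  6  7
 j  3  3  3  3  3  4  5  6  6
 f  4  4  4  4  4  4  5  6  7
 c  5  5  4  5  5  5  5  6  7
 f  6  6  5  5  6  6  6  6  7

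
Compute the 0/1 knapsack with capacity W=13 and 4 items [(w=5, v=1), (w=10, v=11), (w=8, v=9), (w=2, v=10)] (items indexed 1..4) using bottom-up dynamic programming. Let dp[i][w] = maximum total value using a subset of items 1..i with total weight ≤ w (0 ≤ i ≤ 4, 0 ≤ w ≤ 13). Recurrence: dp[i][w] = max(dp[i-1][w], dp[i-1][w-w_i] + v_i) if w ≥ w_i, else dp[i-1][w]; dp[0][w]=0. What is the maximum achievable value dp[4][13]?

i\w   0   1   2   3   4   5   6   7   8   9  10  11  12  13
  0   0   0   0   0   0   0   0   0   0   0   0   0   0   0
  1   0   0   0   0   0   1   1   1   1   1   1   1   1   1
  2   0   0   0   0   0   1   1   1   1   1  11  11  11  11
  3   0   0   0   0   0   1   1   1   9   9  11  11  11  11
  4   0   0  10  10  10  10  10  11  11  11  19  19  21  21

21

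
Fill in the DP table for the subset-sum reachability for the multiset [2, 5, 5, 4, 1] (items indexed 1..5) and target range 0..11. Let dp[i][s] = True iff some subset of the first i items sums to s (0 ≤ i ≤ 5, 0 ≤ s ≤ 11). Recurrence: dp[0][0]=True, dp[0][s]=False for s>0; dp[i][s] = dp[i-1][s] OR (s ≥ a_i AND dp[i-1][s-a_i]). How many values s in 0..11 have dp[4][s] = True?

i\s   0   1   2   3   4   5   6   7   8   9  10  11
  0   T   F   F   F   F   F   F   F   F   F   F   F
  1   T   F   T   F   F   F   F   F   F   F   F   F
  2   T   F   T   F   F   T   F   T   F   F   F   F
  3   T   F   T   F   F   T   F   T   F   F   T   F
  4   T   F   T   F   T   T   T   T   F   T   T   T
  5   T   T   T   T   T   T   T   T   T   T   T   T

9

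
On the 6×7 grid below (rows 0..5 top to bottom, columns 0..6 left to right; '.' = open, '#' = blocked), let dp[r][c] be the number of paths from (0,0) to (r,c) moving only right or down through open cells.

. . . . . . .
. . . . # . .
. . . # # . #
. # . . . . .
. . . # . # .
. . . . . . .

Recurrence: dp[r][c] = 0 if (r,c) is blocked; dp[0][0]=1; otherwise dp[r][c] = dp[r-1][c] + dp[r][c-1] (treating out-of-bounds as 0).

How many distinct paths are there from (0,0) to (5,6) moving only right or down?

r\c   0   1   2   3   4   5   6
  0   1   1   1   1   1   1   1
  1   1   2   3   4   0   1   2
  2   1   3   6   0   0   1   0
  3   1   0   6   6   6   7   7
  4   1   1   7   0   6   0   7
  5   1   2   9   9  15  15  22

22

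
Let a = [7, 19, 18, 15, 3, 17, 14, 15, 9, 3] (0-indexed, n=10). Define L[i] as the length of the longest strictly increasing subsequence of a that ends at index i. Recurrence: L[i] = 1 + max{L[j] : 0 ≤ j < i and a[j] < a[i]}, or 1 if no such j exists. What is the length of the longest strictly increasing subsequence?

   i    0    1    2    3    4    5    6    7    8    9
a[i]    7   19   18   15    3   17   14   15    9    3
L[i]    1    2    2    2    1    3    2    3    2    1

3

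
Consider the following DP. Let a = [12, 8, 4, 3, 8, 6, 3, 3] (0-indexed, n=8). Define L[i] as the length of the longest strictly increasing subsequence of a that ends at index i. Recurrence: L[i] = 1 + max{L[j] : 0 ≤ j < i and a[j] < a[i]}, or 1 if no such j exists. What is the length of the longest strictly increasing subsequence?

   i    0    1    2    3    4    5    6    7
a[i]   12    8    4    3    8    6    3    3
L[i]    1    1    1    1    2    2    1    1

2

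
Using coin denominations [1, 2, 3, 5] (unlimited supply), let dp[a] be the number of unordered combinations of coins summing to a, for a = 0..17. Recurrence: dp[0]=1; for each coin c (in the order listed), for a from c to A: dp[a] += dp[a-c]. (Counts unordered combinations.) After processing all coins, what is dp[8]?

after  coin     0     1     2     3     4     5     6     7     8     9    10    11    12    13    14    15    16    17
          1     1     1     1     1     1     1     1     1     1     1     1     1     1     1     1     1     1     1
          2     1     1     2     2     3     3     4     4     5     5     6     6     7     7     8     8     9     9
          3     1     1     2     3     4     5     7     8    10    12    14    16    19    21    24    27    30    33
          5     1     1     2     3     4     6     8    10    13    16    20    24    29    34    40    47    54    62

13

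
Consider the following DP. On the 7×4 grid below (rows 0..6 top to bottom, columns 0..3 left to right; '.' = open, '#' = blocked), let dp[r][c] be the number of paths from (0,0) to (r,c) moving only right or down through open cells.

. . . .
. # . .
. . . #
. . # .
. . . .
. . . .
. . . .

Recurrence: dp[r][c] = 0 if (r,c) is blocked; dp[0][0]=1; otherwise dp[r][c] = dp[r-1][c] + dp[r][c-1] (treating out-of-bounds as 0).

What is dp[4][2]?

r\c   0   1   2   3
  0   1   1   1   1
  1   1   0   1   2
  2   1   1   2   0
  3   1   2   0   0
  4   1   3   3   3
  5   1   4   7  10
  6   1   5  12  22

3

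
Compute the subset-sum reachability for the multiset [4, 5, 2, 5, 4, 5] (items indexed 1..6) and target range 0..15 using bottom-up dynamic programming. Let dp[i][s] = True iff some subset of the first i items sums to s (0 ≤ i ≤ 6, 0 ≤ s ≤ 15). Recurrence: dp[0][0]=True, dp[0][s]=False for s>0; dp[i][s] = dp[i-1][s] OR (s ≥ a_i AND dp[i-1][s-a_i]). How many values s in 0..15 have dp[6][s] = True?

14

i\s   0   1   2   3   4   5   6   7   8   9  10  11  12  13  14  15
  0   T   F   F   F   F   F   F   F   F   F   F   F   F   F   F   F
  1   T   F   F   F   T   F   F   F   F   F   F   F   F   F   F   F
  2   T   F   F   F   T   T   F   F   F   T   F   F   F   F   F   F
  3   T   F   T   F   T   T   T   T   F   T   F   T   F   F   F   F
  4   T   F   T   F   T   T   T   T   F   T   T   T   T   F   T   F
  5   T   F   T   F   T   T   T   T   T   T   T   T   T   T   T   T
  6   T   F   T   F   T   T   T   T   T   T   T   T   T   T   T   T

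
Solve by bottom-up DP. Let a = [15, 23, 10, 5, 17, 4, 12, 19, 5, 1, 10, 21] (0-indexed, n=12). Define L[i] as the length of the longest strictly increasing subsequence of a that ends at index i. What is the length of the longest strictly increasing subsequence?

4

   i    0    1    2    3    4    5    6    7    8    9   10   11
a[i]   15   23   10    5   17    4   12   19    5    1   10   21
L[i]    1    2    1    1    2    1    2    3    2    1    3    4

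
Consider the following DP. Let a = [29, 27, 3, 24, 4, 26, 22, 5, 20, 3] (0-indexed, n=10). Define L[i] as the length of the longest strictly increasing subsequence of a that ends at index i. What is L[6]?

3

   i    0    1    2    3    4    5    6    7    8    9
a[i]   29   27    3   24    4   26   22    5   20    3
L[i]    1    1    1    2    2    3    3    3    4    1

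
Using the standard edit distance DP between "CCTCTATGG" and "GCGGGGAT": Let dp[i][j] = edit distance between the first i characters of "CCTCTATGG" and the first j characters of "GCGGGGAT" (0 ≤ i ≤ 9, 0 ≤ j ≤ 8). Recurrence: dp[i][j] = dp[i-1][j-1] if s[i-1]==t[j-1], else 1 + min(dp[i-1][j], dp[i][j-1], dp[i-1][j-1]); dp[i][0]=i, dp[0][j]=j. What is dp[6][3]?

5

   ''  G  C  G  G  G  G  A  T
''  0  1  2  3  4  5  6  7  8
 C  1  1  1  2  3  4  5  6  7
 C  2  2  1  2  3  4  5  6  7
 T  3  3  2  2  3  4  5  6  6
 C  4  4  3  3  3  4  5  6  7
 T  5  5  4  4  4  4  5  6  6
 A  6  6  5  5  5  5  5  5  6
 T  7  7  6  6  6  6  6  6  5
 G  8  7  7  6  6  6  6  7  6
 G  9  8  8  7  6  6  6  7  7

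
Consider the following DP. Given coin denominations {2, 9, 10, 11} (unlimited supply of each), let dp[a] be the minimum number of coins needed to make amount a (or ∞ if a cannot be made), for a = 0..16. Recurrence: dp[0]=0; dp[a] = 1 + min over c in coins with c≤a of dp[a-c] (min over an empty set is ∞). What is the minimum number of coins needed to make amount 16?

4

 a  0  1  2  3  4  5  6  7  8  9 10 11 12 13 14 15 16
dp  0  -  1  -  2  -  3  -  4  1  1  1  2  2  3  3  4
(- denotes ∞ / unreachable)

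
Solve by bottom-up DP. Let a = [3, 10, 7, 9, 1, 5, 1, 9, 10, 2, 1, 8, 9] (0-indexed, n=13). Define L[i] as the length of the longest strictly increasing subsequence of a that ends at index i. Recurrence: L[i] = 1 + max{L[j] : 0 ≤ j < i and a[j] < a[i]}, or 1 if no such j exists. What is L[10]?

1

   i    0    1    2    3    4    5    6    7    8    9   10   11   12
a[i]    3   10    7    9    1    5    1    9   10    2    1    8    9
L[i]    1    2    2    3    1    2    1    3    4    2    1    3    4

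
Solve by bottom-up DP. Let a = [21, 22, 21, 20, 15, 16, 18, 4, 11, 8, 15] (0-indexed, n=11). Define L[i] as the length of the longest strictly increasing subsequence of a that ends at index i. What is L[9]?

2

   i    0    1    2    3    4    5    6    7    8    9   10
a[i]   21   22   21   20   15   16   18    4   11    8   15
L[i]    1    2    1    1    1    2    3    1    2    2    3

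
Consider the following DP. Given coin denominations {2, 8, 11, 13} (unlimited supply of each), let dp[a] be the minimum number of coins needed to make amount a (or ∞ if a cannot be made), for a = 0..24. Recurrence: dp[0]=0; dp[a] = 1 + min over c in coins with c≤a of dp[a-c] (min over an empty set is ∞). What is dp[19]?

 a  0  1  2  3  4  5  6  7  8  9 10 11 12 13 14 15 16 17 18 19 20 21 22 23 24
dp  0  -  1  -  2  -  3  -  1  -  2  1  3  1  4  2  2  3  3  2  4  2  2  3  2
(- denotes ∞ / unreachable)

2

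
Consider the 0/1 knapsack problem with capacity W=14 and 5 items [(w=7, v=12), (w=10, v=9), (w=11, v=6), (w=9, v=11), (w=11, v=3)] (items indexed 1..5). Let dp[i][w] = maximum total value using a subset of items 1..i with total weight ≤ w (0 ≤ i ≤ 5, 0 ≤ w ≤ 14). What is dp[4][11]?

12

i\w   0   1   2   3   4   5   6   7   8   9  10  11  12  13  14
  0   0   0   0   0   0   0   0   0   0   0   0   0   0   0   0
  1   0   0   0   0   0   0   0  12  12  12  12  12  12  12  12
  2   0   0   0   0   0   0   0  12  12  12  12  12  12  12  12
  3   0   0   0   0   0   0   0  12  12  12  12  12  12  12  12
  4   0   0   0   0   0   0   0  12  12  12  12  12  12  12  12
  5   0   0   0   0   0   0   0  12  12  12  12  12  12  12  12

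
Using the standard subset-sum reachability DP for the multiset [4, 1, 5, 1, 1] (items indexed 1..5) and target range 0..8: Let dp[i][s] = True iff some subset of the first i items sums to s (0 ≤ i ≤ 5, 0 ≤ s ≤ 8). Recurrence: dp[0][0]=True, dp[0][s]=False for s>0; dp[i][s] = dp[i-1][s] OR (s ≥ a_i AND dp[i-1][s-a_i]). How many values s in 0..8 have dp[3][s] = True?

5

i\s   0   1   2   3   4   5   6   7   8
  0   T   F   F   F   F   F   F   F   F
  1   T   F   F   F   T   F   F   F   F
  2   T   T   F   F   T   T   F   F   F
  3   T   T   F   F   T   T   T   F   F
  4   T   T   T   F   T   T   T   T   F
  5   T   T   T   T   T   T   T   T   T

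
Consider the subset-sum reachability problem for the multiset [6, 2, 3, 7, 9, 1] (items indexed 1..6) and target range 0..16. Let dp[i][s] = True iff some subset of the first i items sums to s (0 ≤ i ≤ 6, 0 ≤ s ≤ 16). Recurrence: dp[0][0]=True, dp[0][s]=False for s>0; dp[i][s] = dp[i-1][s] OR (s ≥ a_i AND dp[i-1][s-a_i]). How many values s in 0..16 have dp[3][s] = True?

8

i\s   0   1   2   3   4   5   6   7   8   9  10  11  12  13  14  15  16
  0   T   F   F   F   F   F   F   F   F   F   F   F   F   F   F   F   F
  1   T   F   F   F   F   F   T   F   F   F   F   F   F   F   F   F   F
  2   T   F   T   F   F   F   T   F   T   F   F   F   F   F   F   F   F
  3   T   F   T   T   F   T   T   F   T   T   F   T   F   F   F   F   F
  4   T   F   T   T   F   T   T   T   T   T   T   T   T   T   F   T   T
  5   T   F   T   T   F   T   T   T   T   T   T   T   T   T   T   T   T
  6   T   T   T   T   T   T   T   T   T   T   T   T   T   T   T   T   T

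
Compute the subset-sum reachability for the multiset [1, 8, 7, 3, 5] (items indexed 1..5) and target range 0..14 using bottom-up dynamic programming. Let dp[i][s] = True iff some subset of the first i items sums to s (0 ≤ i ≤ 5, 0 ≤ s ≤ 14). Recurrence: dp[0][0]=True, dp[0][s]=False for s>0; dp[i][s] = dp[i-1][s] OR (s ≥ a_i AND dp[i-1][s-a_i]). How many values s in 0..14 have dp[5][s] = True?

i\s   0   1   2   3   4   5   6   7   8   9  10  11  12  13  14
  0   T   F   F   F   F   F   F   F   F   F   F   F   F   F   F
  1   T   T   F   F   F   F   F   F   F   F   F   F   F   F   F
  2   T   T   F   F   F   F   F   F   T   T   F   F   F   F   F
  3   T   T   F   F   F   F   F   T   T   T   F   F   F   F   F
  4   T   T   F   T   T   F   F   T   T   T   T   T   T   F   F
  5   T   T   F   T   T   T   T   T   T   T   T   T   T   T   T

14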